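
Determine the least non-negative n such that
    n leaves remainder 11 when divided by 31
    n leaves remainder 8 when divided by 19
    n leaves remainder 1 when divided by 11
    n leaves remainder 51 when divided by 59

371515

The moduli are pairwise coprime; M = 31·19·11·59 = 382261.
M/31 = 12331; 12331 ≡ 24 (mod 31); 24·22 ≡ 1, so inverse 22.
M/19 = 20119; 20119 ≡ 17 (mod 19); 17·9 ≡ 1, so inverse 9.
M/11 = 34751; 34751 ≡ 2 (mod 11); 2·6 ≡ 1, so inverse 6.
M/59 = 6479; 6479 ≡ 48 (mod 59); 48·16 ≡ 1, so inverse 16.
n ≡ 11·12331·22 + 8·20119·9 + 1·34751·6 + 51·6479·16 = 9928040.
9928040 mod 382261 = 371515.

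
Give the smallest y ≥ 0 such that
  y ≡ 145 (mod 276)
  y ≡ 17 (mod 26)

gcd(276, 26) = 2 and 2 | (17 − 145), so the pair is consistent; merging gives y ≡ 1525 (mod 3588), where 3588 = lcm(276, 26).
The solution is unique modulo lcm(276, 26) = 3588.

1525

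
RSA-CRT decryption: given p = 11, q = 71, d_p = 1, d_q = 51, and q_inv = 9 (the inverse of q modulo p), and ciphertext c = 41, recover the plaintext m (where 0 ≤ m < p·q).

591

m₁ = c^(d_p) mod p: c ≡ 8 (mod 11), and 8^1 mod 11 = 8.
m₂ = c^(d_q) mod q: c ≡ 41 (mod 71), and 41^51 mod 71 = 23.
h = q_inv·(m₁ − m₂) mod p = 9·(8 − 23) mod 11 = 8.
m = m₂ + h·q = 23 + 8·71 = 591.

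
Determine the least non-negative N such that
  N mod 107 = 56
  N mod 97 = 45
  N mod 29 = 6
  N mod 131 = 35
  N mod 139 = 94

2346030696

The moduli are pairwise coprime; M = 107·97·29·131·139 = 5480745119.
M/107 = 51221917; 51221917 ≡ 54 (mod 107); 54·2 ≡ 1, so inverse 2.
M/97 = 56502527; 56502527 ≡ 27 (mod 97); 27·18 ≡ 1, so inverse 18.
M/29 = 188991211; 188991211 ≡ 9 (mod 29); 9·13 ≡ 1, so inverse 13.
M/131 = 41837749; 41837749 ≡ 17 (mod 131); 17·54 ≡ 1, so inverse 54.
M/139 = 39429821; 39429821 ≡ 108 (mod 139); 108·130 ≡ 1, so inverse 130.
N ≡ 56·51221917·2 + 45·56502527·18 + 6·188991211·13 + 35·41837749·54 + 94·39429821·130 = 627150974262.
627150974262 mod 5480745119 = 2346030696.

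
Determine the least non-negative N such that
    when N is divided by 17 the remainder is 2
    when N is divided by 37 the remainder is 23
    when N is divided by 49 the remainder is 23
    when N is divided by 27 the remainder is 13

The moduli are pairwise coprime; M = 17·37·49·27 = 832167.
M/17 = 48951; 48951 ≡ 8 (mod 17); 8·15 ≡ 1, so inverse 15.
M/37 = 22491; 22491 ≡ 32 (mod 37); 32·22 ≡ 1, so inverse 22.
M/49 = 16983; 16983 ≡ 29 (mod 49); 29·22 ≡ 1, so inverse 22.
M/27 = 30821; 30821 ≡ 14 (mod 27); 14·2 ≡ 1, so inverse 2.
N ≡ 2·48951·15 + 23·22491·22 + 23·16983·22 + 13·30821·2 = 22243720.
22243720 mod 832167 = 607378.

607378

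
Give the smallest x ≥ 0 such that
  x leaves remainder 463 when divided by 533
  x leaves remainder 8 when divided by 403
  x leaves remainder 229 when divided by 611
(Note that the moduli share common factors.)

452980

gcd(533, 403) = 13 and 13 | (8 − 463), so the pair is consistent; merging gives x ≡ 6859 (mod 16523), where 16523 = lcm(533, 403).
gcd(16523, 611) = 13 and 13 | (229 − 6859), so the pair is consistent; merging gives x ≡ 452980 (mod 776581), where 776581 = lcm(16523, 611).
The solution is unique modulo lcm(533, 403, 611) = 776581.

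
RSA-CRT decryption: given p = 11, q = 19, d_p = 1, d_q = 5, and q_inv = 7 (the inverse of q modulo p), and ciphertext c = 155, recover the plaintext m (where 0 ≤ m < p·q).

m₁ = c^(d_p) mod p: c ≡ 1 (mod 11), and 1^1 mod 11 = 1.
m₂ = c^(d_q) mod q: c ≡ 3 (mod 19), and 3^5 mod 19 = 15.
h = q_inv·(m₁ − m₂) mod p = 7·(1 − 15) mod 11 = 1.
m = m₂ + h·q = 15 + 1·19 = 34.

34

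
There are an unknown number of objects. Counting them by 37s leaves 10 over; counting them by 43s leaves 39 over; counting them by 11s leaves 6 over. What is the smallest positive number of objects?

17067

The moduli are pairwise coprime; M = 37·43·11 = 17501.
M/37 = 473; 473 ≡ 29 (mod 37); 29·23 ≡ 1, so inverse 23.
M/43 = 407; 407 ≡ 20 (mod 43); 20·28 ≡ 1, so inverse 28.
M/11 = 1591; 1591 ≡ 7 (mod 11); 7·8 ≡ 1, so inverse 8.
N ≡ 10·473·23 + 39·407·28 + 6·1591·8 = 629602.
629602 mod 17501 = 17067.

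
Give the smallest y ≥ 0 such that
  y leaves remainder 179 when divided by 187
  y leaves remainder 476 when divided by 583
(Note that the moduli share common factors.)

Combine the congruences pairwise.
gcd(187, 583) = 11 and 11 | (476 − 179), so the pair is consistent; merging gives y ≡ 7472 (mod 9911), where 9911 = lcm(187, 583).
The solution is unique modulo lcm(187, 583) = 9911.

7472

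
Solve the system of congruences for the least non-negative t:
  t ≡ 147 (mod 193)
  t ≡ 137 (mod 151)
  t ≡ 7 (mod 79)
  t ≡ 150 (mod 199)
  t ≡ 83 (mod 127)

The moduli are pairwise coprime; N = 193·151·79·199·127 = 58185952081.
N/193 = 301481617; 301481617 ≡ 177 (mod 193); 177·12 ≡ 1, so inverse 12.
N/151 = 385337431; 385337431 ≡ 78 (mod 151); 78·91 ≡ 1, so inverse 91.
N/79 = 736531039; 736531039 ≡ 56 (mod 79); 56·24 ≡ 1, so inverse 24.
N/199 = 292391719; 292391719 ≡ 24 (mod 199); 24·141 ≡ 1, so inverse 141.
N/127 = 458157103; 458157103 ≡ 31 (mod 127); 31·41 ≡ 1, so inverse 41.
t ≡ 147·301481617·12 + 137·385337431·91 + 7·736531039·24 + 150·292391719·141 + 83·458157103·41 = 13202746017576.
13202746017576 mod 58185952081 = 52720847270.

52720847270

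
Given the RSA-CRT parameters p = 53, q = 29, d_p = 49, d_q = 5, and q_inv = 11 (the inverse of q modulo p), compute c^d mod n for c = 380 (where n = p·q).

m₁ = c^(d_p) mod p: c ≡ 9 (mod 53), and 9^49 mod 53 = 4.
m₂ = c^(d_q) mod q: c ≡ 3 (mod 29), and 3^5 mod 29 = 11.
h = q_inv·(m₁ − m₂) mod p = 11·(4 − 11) mod 53 = 29.
m = m₂ + h·q = 11 + 29·29 = 852.

852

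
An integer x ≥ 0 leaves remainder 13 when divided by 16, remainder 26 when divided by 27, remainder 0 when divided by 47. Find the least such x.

16685

The moduli are pairwise coprime; N = 16·27·47 = 20304.
N/16 = 1269; 1269 ≡ 5 (mod 16); 5·13 ≡ 1, so inverse 13.
N/27 = 752; 752 ≡ 23 (mod 27); 23·20 ≡ 1, so inverse 20.
N/47 = 432; 432 ≡ 9 (mod 47); 9·21 ≡ 1, so inverse 21.
x ≡ 13·1269·13 + 26·752·20 + 0·432·21 = 605501.
605501 mod 20304 = 16685.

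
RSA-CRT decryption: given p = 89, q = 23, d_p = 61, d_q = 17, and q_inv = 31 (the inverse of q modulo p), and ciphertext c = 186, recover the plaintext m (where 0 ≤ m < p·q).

662

m₁ = c^(d_p) mod p: c ≡ 8 (mod 89), and 8^61 mod 89 = 39.
m₂ = c^(d_q) mod q: c ≡ 2 (mod 23), and 2^17 mod 23 = 18.
h = q_inv·(m₁ − m₂) mod p = 31·(39 − 18) mod 89 = 28.
m = m₂ + h·q = 18 + 28·23 = 662.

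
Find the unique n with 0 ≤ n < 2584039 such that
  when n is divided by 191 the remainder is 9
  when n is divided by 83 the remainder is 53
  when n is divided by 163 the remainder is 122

The moduli are pairwise coprime; M = 191·83·163 = 2584039.
M/191 = 13529; 13529 ≡ 159 (mod 191); 159·185 ≡ 1, so inverse 185.
M/83 = 31133; 31133 ≡ 8 (mod 83); 8·52 ≡ 1, so inverse 52.
M/163 = 15853; 15853 ≡ 42 (mod 163); 42·66 ≡ 1, so inverse 66.
n ≡ 9·13529·185 + 53·31133·52 + 122·15853·66 = 235976689.
235976689 mod 2584039 = 829140.

829140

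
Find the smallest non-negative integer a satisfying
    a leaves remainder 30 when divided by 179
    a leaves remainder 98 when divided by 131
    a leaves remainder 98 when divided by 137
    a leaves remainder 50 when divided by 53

88694172

From a ≡ 30 (mod 179) write a = 30 + 179t. Substituting into a ≡ 98 (mod 131) gives 179t ≡ 68 (mod 131), and since 48⁻¹ ≡ 101 (mod 131), t ≡ 56. Hence a ≡ 30 + 179·56 = 10054 (mod 23449).
From a ≡ 10054 (mod 23449) write a = 10054 + 23449t. Substituting into a ≡ 98 (mod 137) gives 23449t ≡ 45 (mod 137), and since 22⁻¹ ≡ 81 (mod 137), t ≡ 83. Hence a ≡ 10054 + 23449·83 = 1956321 (mod 3212513).
From a ≡ 1956321 (mod 3212513) write a = 1956321 + 3212513t. Substituting into a ≡ 50 (mod 53) gives 3212513t ≡ 12 (mod 53), and since 24⁻¹ ≡ 42 (mod 53), t ≡ 27. Hence a ≡ 1956321 + 3212513·27 = 88694172 (mod 170263189).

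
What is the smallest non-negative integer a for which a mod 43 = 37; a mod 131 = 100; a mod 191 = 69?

Combine the congruences pairwise.
From a ≡ 37 (mod 43) write a = 37 + 43t. Substituting into a ≡ 100 (mod 131) gives 43t ≡ 63 (mod 131), and since 43⁻¹ ≡ 64 (mod 131), t ≡ 102. Hence a ≡ 37 + 43·102 = 4423 (mod 5633).
From a ≡ 4423 (mod 5633) write a = 4423 + 5633t. Substituting into a ≡ 69 (mod 191) gives 5633t ≡ 39 (mod 191), and since 94⁻¹ ≡ 63 (mod 191), t ≡ 165. Hence a ≡ 4423 + 5633·165 = 933868 (mod 1075903).

933868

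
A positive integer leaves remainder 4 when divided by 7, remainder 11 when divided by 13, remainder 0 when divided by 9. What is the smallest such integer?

648

The moduli are pairwise coprime; M = 7·13·9 = 819.
M/7 = 117; 117 ≡ 5 (mod 7); 5·3 ≡ 1, so inverse 3.
M/13 = 63; 63 ≡ 11 (mod 13); 11·6 ≡ 1, so inverse 6.
M/9 = 91; 91 ≡ 1 (mod 9), inverse 1.
N ≡ 4·117·3 + 11·63·6 + 0·91·1 = 5562.
5562 mod 819 = 648.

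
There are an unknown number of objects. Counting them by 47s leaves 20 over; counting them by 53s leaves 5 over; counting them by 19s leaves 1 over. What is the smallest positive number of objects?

The moduli are pairwise coprime; M = 47·53·19 = 47329.
M/47 = 1007; 1007 ≡ 20 (mod 47); 20·40 ≡ 1, so inverse 40.
M/53 = 893; 893 ≡ 45 (mod 53); 45·33 ≡ 1, so inverse 33.
M/19 = 2491; 2491 ≡ 2 (mod 19); 2·10 ≡ 1, so inverse 10.
N ≡ 20·1007·40 + 5·893·33 + 1·2491·10 = 977855.
977855 mod 47329 = 31275.

31275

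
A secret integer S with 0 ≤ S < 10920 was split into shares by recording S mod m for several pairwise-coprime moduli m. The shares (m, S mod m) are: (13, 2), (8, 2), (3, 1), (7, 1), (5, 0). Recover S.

Combine the congruences pairwise.
From S ≡ 2 (mod 13) write S = 2 + 13t. Substituting into S ≡ 2 (mod 8) gives 13t ≡ 0 (mod 8), and since 5⁻¹ ≡ 5 (mod 8), t ≡ 0. Hence S ≡ 2 + 13·0 = 2 (mod 104).
From S ≡ 2 (mod 104) write S = 2 + 104t. Substituting into S ≡ 1 (mod 3) gives 104t ≡ 2 (mod 3), and since 2⁻¹ ≡ 2 (mod 3), t ≡ 1. Hence S ≡ 2 + 104·1 = 106 (mod 312).
From S ≡ 106 (mod 312) write S = 106 + 312t. Substituting into S ≡ 1 (mod 7) gives 312t ≡ 0 (mod 7), and since 4⁻¹ ≡ 2 (mod 7), t ≡ 0. Hence S ≡ 106 + 312·0 = 106 (mod 2184).
From S ≡ 106 (mod 2184) write S = 106 + 2184t. Substituting into S ≡ 0 (mod 5) gives 2184t ≡ 4 (mod 5), and since 4⁻¹ ≡ 4 (mod 5), t ≡ 1. Hence S ≡ 106 + 2184·1 = 2290 (mod 10920).

2290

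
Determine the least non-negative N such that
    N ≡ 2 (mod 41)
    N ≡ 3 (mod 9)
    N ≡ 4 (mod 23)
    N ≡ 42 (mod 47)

106356

Combine the congruences pairwise.
From N ≡ 2 (mod 41) write N = 2 + 41t. Substituting into N ≡ 3 (mod 9) gives 41t ≡ 1 (mod 9), and since 5⁻¹ ≡ 2 (mod 9), t ≡ 2. Hence N ≡ 2 + 41·2 = 84 (mod 369).
From N ≡ 84 (mod 369) write N = 84 + 369t. Substituting into N ≡ 4 (mod 23) gives 369t ≡ 12 (mod 23), and since 1⁻¹ ≡ 1 (mod 23), t ≡ 12. Hence N ≡ 84 + 369·12 = 4512 (mod 8487).
From N ≡ 4512 (mod 8487) write N = 4512 + 8487t. Substituting into N ≡ 42 (mod 47) gives 8487t ≡ 42 (mod 47), and since 27⁻¹ ≡ 7 (mod 47), t ≡ 12. Hence N ≡ 4512 + 8487·12 = 106356 (mod 398889).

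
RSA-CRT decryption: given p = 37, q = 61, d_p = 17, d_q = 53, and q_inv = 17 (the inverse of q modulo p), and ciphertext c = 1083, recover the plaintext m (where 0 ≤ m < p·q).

951

m₁ = c^(d_p) mod p: c ≡ 10 (mod 37), and 10^17 mod 37 = 26.
m₂ = c^(d_q) mod q: c ≡ 46 (mod 61), and 46^53 mod 61 = 36.
h = q_inv·(m₁ − m₂) mod p = 17·(26 − 36) mod 37 = 15.
m = m₂ + h·q = 36 + 15·61 = 951.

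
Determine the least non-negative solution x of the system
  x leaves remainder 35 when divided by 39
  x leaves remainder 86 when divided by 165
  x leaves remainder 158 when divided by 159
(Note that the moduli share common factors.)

37046

gcd(39, 165) = 3 and 3 | (86 − 35), so the pair is consistent; merging gives x ≡ 581 (mod 2145), where 2145 = lcm(39, 165).
gcd(2145, 159) = 3 and 3 | (158 − 581), so the pair is consistent; merging gives x ≡ 37046 (mod 113685), where 113685 = lcm(2145, 159).
The solution is unique modulo lcm(39, 165, 159) = 113685.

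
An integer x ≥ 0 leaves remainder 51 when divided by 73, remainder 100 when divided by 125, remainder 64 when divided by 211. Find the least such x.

The moduli are pairwise coprime; N = 73·125·211 = 1925375.
N/73 = 26375; 26375 ≡ 22 (mod 73); 22·10 ≡ 1, so inverse 10.
N/125 = 15403; 15403 ≡ 28 (mod 125); 28·67 ≡ 1, so inverse 67.
N/211 = 9125; 9125 ≡ 52 (mod 211); 52·69 ≡ 1, so inverse 69.
x ≡ 51·26375·10 + 100·15403·67 + 64·9125·69 = 156947350.
156947350 mod 1925375 = 991975.

991975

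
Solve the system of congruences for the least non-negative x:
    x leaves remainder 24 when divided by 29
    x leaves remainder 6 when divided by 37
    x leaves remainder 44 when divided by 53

Combine the congruences pairwise.
From x ≡ 24 (mod 29) write x = 24 + 29t. Substituting into x ≡ 6 (mod 37) gives 29t ≡ 19 (mod 37), and since 29⁻¹ ≡ 23 (mod 37), t ≡ 30. Hence x ≡ 24 + 29·30 = 894 (mod 1073).
From x ≡ 894 (mod 1073) write x = 894 + 1073t. Substituting into x ≡ 44 (mod 53) gives 1073t ≡ 51 (mod 53), and since 13⁻¹ ≡ 49 (mod 53), t ≡ 8. Hence x ≡ 894 + 1073·8 = 9478 (mod 56869).

9478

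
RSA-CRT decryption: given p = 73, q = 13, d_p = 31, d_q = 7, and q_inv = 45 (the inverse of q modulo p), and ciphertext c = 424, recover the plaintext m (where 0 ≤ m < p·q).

m₁ = c^(d_p) mod p: c ≡ 59 (mod 73), and 59^31 mod 73 = 31.
m₂ = c^(d_q) mod q: c ≡ 8 (mod 13), and 8^7 mod 13 = 5.
h = q_inv·(m₁ − m₂) mod p = 45·(31 − 5) mod 73 = 2.
m = m₂ + h·q = 5 + 2·13 = 31.

31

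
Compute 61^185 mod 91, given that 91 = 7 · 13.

Mod 7: 61 ≡ 5; by Fermat, exponent reduces to 185 mod 6 = 5; 5^5 ≡ 3 (mod 7).
Mod 13: 61 ≡ 9; by Fermat, exponent reduces to 185 mod 12 = 5; 9^5 ≡ 3 (mod 13).
Combine by CRT: x ≡ 3 (mod 7), x ≡ 3 (mod 13) ⇒ x ≡ 3 (mod 91).

3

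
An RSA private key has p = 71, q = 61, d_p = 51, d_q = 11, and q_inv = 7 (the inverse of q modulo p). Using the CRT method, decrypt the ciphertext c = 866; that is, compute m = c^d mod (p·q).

m₁ = c^(d_p) mod p: c ≡ 14 (mod 71), and 14^51 mod 71 = 14.
m₂ = c^(d_q) mod q: c ≡ 12 (mod 61), and 12^11 mod 61 = 15.
h = q_inv·(m₁ − m₂) mod p = 7·(14 − 15) mod 71 = 64.
m = m₂ + h·q = 15 + 64·61 = 3919.

3919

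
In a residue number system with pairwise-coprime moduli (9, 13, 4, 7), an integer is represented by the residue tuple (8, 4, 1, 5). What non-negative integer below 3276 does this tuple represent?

2357

The moduli are pairwise coprime; N = 9·13·4·7 = 3276.
N/9 = 364; 364 ≡ 4 (mod 9); 4·7 ≡ 1, so inverse 7.
N/13 = 252; 252 ≡ 5 (mod 13); 5·8 ≡ 1, so inverse 8.
N/4 = 819; 819 ≡ 3 (mod 4); 3·3 ≡ 1, so inverse 3.
N/7 = 468; 468 ≡ 6 (mod 7); 6·6 ≡ 1, so inverse 6.
x ≡ 8·364·7 + 4·252·8 + 1·819·3 + 5·468·6 = 44945.
44945 mod 3276 = 2357.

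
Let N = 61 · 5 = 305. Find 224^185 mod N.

Mod 61: 224 ≡ 41; by Fermat, exponent reduces to 185 mod 60 = 5; 41^5 ≡ 60 (mod 61).
Mod 5: 224 ≡ 4; by Fermat, exponent reduces to 185 mod 4 = 1; 4^1 ≡ 4 (mod 5).
Combine by CRT: x ≡ 60 (mod 61), x ≡ 4 (mod 5) ⇒ x ≡ 304 (mod 305).

304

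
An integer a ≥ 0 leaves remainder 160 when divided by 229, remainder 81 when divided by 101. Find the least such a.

6343

From a ≡ 160 (mod 229) write a = 160 + 229t. Substituting into a ≡ 81 (mod 101) gives 229t ≡ 22 (mod 101), and since 27⁻¹ ≡ 15 (mod 101), t ≡ 27. Hence a ≡ 160 + 229·27 = 6343 (mod 23129).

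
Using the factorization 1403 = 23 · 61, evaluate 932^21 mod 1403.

1014

Mod 23: 932 ≡ 12; 12^21 ≡ 2 (mod 23).
Mod 61: 932 ≡ 17; 17^21 ≡ 38 (mod 61).
Combine by CRT: x ≡ 2 (mod 23), x ≡ 38 (mod 61) ⇒ x ≡ 1014 (mod 1403).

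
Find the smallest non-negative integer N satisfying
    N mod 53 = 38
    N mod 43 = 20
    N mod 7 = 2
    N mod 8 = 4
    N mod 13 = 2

1537356

From N ≡ 38 (mod 53) write N = 38 + 53t. Substituting into N ≡ 20 (mod 43) gives 53t ≡ 25 (mod 43), and since 10⁻¹ ≡ 13 (mod 43), t ≡ 24. Hence N ≡ 38 + 53·24 = 1310 (mod 2279).
From N ≡ 1310 (mod 2279) write N = 1310 + 2279t. Substituting into N ≡ 2 (mod 7) gives 2279t ≡ 1 (mod 7), and since 4⁻¹ ≡ 2 (mod 7), t ≡ 2. Hence N ≡ 1310 + 2279·2 = 5868 (mod 15953).
From N ≡ 5868 (mod 15953) write N = 5868 + 15953t. Substituting into N ≡ 4 (mod 8) gives 15953t ≡ 0 (mod 8), and since 1⁻¹ ≡ 1 (mod 8), t ≡ 0. Hence N ≡ 5868 + 15953·0 = 5868 (mod 127624).
From N ≡ 5868 (mod 127624) write N = 5868 + 127624t. Substituting into N ≡ 2 (mod 13) gives 127624t ≡ 10 (mod 13), and since 3⁻¹ ≡ 9 (mod 13), t ≡ 12. Hence N ≡ 5868 + 127624·12 = 1537356 (mod 1659112).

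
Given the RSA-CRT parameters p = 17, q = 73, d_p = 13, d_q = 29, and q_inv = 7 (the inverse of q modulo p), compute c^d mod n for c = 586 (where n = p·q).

m₁ = c^(d_p) mod p: c ≡ 8 (mod 17), and 8^13 mod 17 = 9.
m₂ = c^(d_q) mod q: c ≡ 2 (mod 73), and 2^29 mod 73 = 4.
h = q_inv·(m₁ − m₂) mod p = 7·(9 − 4) mod 17 = 1.
m = m₂ + h·q = 4 + 1·73 = 77.

77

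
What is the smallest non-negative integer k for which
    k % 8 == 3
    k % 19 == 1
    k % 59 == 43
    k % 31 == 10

The moduli are pairwise coprime; N = 8·19·59·31 = 278008.
N/8 = 34751; 34751 ≡ 7 (mod 8); 7·7 ≡ 1, so inverse 7.
N/19 = 14632; 14632 ≡ 2 (mod 19); 2·10 ≡ 1, so inverse 10.
N/59 = 4712; 4712 ≡ 51 (mod 59); 51·22 ≡ 1, so inverse 22.
N/31 = 8968; 8968 ≡ 9 (mod 31); 9·7 ≡ 1, so inverse 7.
k ≡ 3·34751·7 + 1·14632·10 + 43·4712·22 + 10·8968·7 = 5961403.
5961403 mod 278008 = 123235.

123235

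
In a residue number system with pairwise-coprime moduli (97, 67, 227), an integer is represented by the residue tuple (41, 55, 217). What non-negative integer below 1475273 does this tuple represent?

From x ≡ 41 (mod 97) write x = 41 + 97t. Substituting into x ≡ 55 (mod 67) gives 97t ≡ 14 (mod 67), and since 30⁻¹ ≡ 38 (mod 67), t ≡ 63. Hence x ≡ 41 + 97·63 = 6152 (mod 6499).
From x ≡ 6152 (mod 6499) write x = 6152 + 6499t. Substituting into x ≡ 217 (mod 227) gives 6499t ≡ 194 (mod 227), and since 143⁻¹ ≡ 127 (mod 227), t ≡ 122. Hence x ≡ 6152 + 6499·122 = 799030 (mod 1475273).

799030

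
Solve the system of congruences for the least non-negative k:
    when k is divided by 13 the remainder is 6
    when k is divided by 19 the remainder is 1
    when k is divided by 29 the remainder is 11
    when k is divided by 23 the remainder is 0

Combine the congruences pairwise.
From k ≡ 6 (mod 13) write k = 6 + 13t. Substituting into k ≡ 1 (mod 19) gives 13t ≡ 14 (mod 19), and since 13⁻¹ ≡ 3 (mod 19), t ≡ 4. Hence k ≡ 6 + 13·4 = 58 (mod 247).
From k ≡ 58 (mod 247) write k = 58 + 247t. Substituting into k ≡ 11 (mod 29) gives 247t ≡ 11 (mod 29), and since 15⁻¹ ≡ 2 (mod 29), t ≡ 22. Hence k ≡ 58 + 247·22 = 5492 (mod 7163).
From k ≡ 5492 (mod 7163) write k = 5492 + 7163t. Substituting into k ≡ 0 (mod 23) gives 7163t ≡ 5 (mod 23), and since 10⁻¹ ≡ 7 (mod 23), t ≡ 12. Hence k ≡ 5492 + 7163·12 = 91448 (mod 164749).

91448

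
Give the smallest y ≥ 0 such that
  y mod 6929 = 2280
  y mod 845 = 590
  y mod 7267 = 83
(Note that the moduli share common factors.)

gcd(6929, 845) = 169 and 169 | (590 − 2280), so the pair is consistent; merging gives y ≡ 2280 (mod 34645), where 34645 = lcm(6929, 845).
gcd(34645, 7267) = 169 and 169 | (83 − 2280), so the pair is consistent; merging gives y ≡ 1388080 (mod 1489735), where 1489735 = lcm(34645, 7267).
The solution is unique modulo lcm(6929, 845, 7267) = 1489735.

1388080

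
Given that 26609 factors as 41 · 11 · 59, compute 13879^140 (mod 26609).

12629

Mod 41: 13879 ≡ 21; by Fermat, exponent reduces to 140 mod 40 = 20; 21^20 ≡ 1 (mod 41).
Mod 11: 13879 ≡ 8; since 10 | 140, by Fermat 8^140 ≡ 1 (mod 11).
Mod 59: 13879 ≡ 14; by Fermat, exponent reduces to 140 mod 58 = 24; 14^24 ≡ 3 (mod 59).
Combine by CRT: x ≡ 1 (mod 41), x ≡ 1 (mod 11), x ≡ 3 (mod 59) ⇒ x ≡ 12629 (mod 26609).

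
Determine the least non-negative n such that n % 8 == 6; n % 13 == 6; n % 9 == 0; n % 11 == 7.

From n ≡ 6 (mod 8) write n = 6 + 8t. Substituting into n ≡ 6 (mod 13) gives 8t ≡ 0 (mod 13), and since 8⁻¹ ≡ 5 (mod 13), t ≡ 0. Hence n ≡ 6 + 8·0 = 6 (mod 104).
From n ≡ 6 (mod 104) write n = 6 + 104t. Substituting into n ≡ 0 (mod 9) gives 104t ≡ 3 (mod 9), and since 5⁻¹ ≡ 2 (mod 9), t ≡ 6. Hence n ≡ 6 + 104·6 = 630 (mod 936).
From n ≡ 630 (mod 936) write n = 630 + 936t. Substituting into n ≡ 7 (mod 11) gives 936t ≡ 4 (mod 11), and since 1⁻¹ ≡ 1 (mod 11), t ≡ 4. Hence n ≡ 630 + 936·4 = 4374 (mod 10296).

4374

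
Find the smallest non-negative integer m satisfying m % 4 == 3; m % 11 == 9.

31

Combine the congruences pairwise.
From m ≡ 3 (mod 4) write m = 3 + 4t. Substituting into m ≡ 9 (mod 11) gives 4t ≡ 6 (mod 11), and since 4⁻¹ ≡ 3 (mod 11), t ≡ 7. Hence m ≡ 3 + 4·7 = 31 (mod 44).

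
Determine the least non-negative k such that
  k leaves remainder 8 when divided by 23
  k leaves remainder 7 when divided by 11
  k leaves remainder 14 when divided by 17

2768

From k ≡ 8 (mod 23) write k = 8 + 23t. Substituting into k ≡ 7 (mod 11) gives 23t ≡ 10 (mod 11), and since 1⁻¹ ≡ 1 (mod 11), t ≡ 10. Hence k ≡ 8 + 23·10 = 238 (mod 253).
From k ≡ 238 (mod 253) write k = 238 + 253t. Substituting into k ≡ 14 (mod 17) gives 253t ≡ 14 (mod 17), and since 15⁻¹ ≡ 8 (mod 17), t ≡ 10. Hence k ≡ 238 + 253·10 = 2768 (mod 4301).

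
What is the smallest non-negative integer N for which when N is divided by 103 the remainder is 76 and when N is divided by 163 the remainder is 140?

From N ≡ 76 (mod 103) write N = 76 + 103t. Substituting into N ≡ 140 (mod 163) gives 103t ≡ 64 (mod 163), and since 103⁻¹ ≡ 19 (mod 163), t ≡ 75. Hence N ≡ 76 + 103·75 = 7801 (mod 16789).

7801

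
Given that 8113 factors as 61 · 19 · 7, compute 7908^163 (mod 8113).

Mod 61: 7908 ≡ 39; by Fermat, exponent reduces to 163 mod 60 = 43; 39^43 ≡ 46 (mod 61).
Mod 19: 7908 ≡ 4; by Fermat, exponent reduces to 163 mod 18 = 1; 4^1 ≡ 4 (mod 19).
Mod 7: 7908 ≡ 5; by Fermat, exponent reduces to 163 mod 6 = 1; 5^1 ≡ 5 (mod 7).
Combine by CRT: x ≡ 46 (mod 61), x ≡ 4 (mod 19), x ≡ 5 (mod 7) ⇒ x ≡ 5780 (mod 8113).

5780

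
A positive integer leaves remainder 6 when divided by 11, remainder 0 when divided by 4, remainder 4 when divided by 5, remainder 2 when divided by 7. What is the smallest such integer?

The moduli are pairwise coprime; N = 11·4·5·7 = 1540.
N/11 = 140; 140 ≡ 8 (mod 11); 8·7 ≡ 1, so inverse 7.
N/4 = 385; 385 ≡ 1 (mod 4), inverse 1.
N/5 = 308; 308 ≡ 3 (mod 5); 3·2 ≡ 1, so inverse 2.
N/7 = 220; 220 ≡ 3 (mod 7); 3·5 ≡ 1, so inverse 5.
x ≡ 6·140·7 + 0·385·1 + 4·308·2 + 2·220·5 = 10544.
10544 mod 1540 = 1304.

1304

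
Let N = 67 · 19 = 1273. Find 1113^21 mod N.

723

Mod 67: 1113 ≡ 41; 41^21 ≡ 53 (mod 67).
Mod 19: 1113 ≡ 11; by Fermat, exponent reduces to 21 mod 18 = 3; 11^3 ≡ 1 (mod 19).
Combine by CRT: x ≡ 53 (mod 67), x ≡ 1 (mod 19) ⇒ x ≡ 723 (mod 1273).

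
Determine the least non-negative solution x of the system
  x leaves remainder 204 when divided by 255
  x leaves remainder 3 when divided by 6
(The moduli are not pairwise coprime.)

459

Combine the congruences pairwise.
gcd(255, 6) = 3 and 3 | (3 − 204), so the pair is consistent; merging gives x ≡ 459 (mod 510), where 510 = lcm(255, 6).
The solution is unique modulo lcm(255, 6) = 510.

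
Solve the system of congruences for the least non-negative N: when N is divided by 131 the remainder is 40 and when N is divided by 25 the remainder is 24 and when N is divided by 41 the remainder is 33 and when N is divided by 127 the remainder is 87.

16085399

The moduli are pairwise coprime; M = 131·25·41·127 = 17052925.
M/131 = 130175; 130175 ≡ 92 (mod 131); 92·47 ≡ 1, so inverse 47.
M/25 = 682117; 682117 ≡ 17 (mod 25); 17·3 ≡ 1, so inverse 3.
M/41 = 415925; 415925 ≡ 21 (mod 41); 21·2 ≡ 1, so inverse 2.
M/127 = 134275; 134275 ≡ 36 (mod 127); 36·60 ≡ 1, so inverse 60.
N ≡ 40·130175·47 + 24·682117·3 + 33·415925·2 + 87·134275·60 = 1022207974.
1022207974 mod 17052925 = 16085399.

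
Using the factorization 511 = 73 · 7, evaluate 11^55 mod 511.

Mod 73: 11 ≡ 11; 11^55 ≡ 5 (mod 73).
Mod 7: 11 ≡ 4; by Fermat, exponent reduces to 55 mod 6 = 1; 4^1 ≡ 4 (mod 7).
Combine by CRT: x ≡ 5 (mod 73), x ≡ 4 (mod 7) ⇒ x ≡ 151 (mod 511).

151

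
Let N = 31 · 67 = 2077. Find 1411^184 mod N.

839

Mod 31: 1411 ≡ 16; by Fermat, exponent reduces to 184 mod 30 = 4; 16^4 ≡ 2 (mod 31).
Mod 67: 1411 ≡ 4; by Fermat, exponent reduces to 184 mod 66 = 52; 4^52 ≡ 35 (mod 67).
Combine by CRT: x ≡ 2 (mod 31), x ≡ 35 (mod 67) ⇒ x ≡ 839 (mod 2077).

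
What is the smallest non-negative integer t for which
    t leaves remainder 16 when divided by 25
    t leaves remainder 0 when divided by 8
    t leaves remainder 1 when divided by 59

The moduli are pairwise coprime; N = 25·8·59 = 11800.
N/25 = 472; 472 ≡ 22 (mod 25); 22·8 ≡ 1, so inverse 8.
N/8 = 1475; 1475 ≡ 3 (mod 8); 3·3 ≡ 1, so inverse 3.
N/59 = 200; 200 ≡ 23 (mod 59); 23·18 ≡ 1, so inverse 18.
t ≡ 16·472·8 + 0·1475·3 + 1·200·18 = 64016.
64016 mod 11800 = 5016.

5016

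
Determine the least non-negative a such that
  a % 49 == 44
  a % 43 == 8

From a ≡ 44 (mod 49) write a = 44 + 49t. Substituting into a ≡ 8 (mod 43) gives 49t ≡ 7 (mod 43), and since 6⁻¹ ≡ 36 (mod 43), t ≡ 37. Hence a ≡ 44 + 49·37 = 1857 (mod 2107).

1857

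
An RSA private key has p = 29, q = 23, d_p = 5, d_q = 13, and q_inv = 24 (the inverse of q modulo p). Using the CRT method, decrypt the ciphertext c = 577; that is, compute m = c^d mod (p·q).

395

m₁ = c^(d_p) mod p: c ≡ 26 (mod 29), and 26^5 mod 29 = 18.
m₂ = c^(d_q) mod q: c ≡ 2 (mod 23), and 2^13 mod 23 = 4.
h = q_inv·(m₁ − m₂) mod p = 24·(18 − 4) mod 29 = 17.
m = m₂ + h·q = 4 + 17·23 = 395.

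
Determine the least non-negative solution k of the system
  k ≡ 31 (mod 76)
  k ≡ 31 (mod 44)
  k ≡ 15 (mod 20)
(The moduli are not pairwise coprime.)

3375

gcd(76, 44) = 4 and 4 | (31 − 31), so the pair is consistent; merging gives k ≡ 31 (mod 836), where 836 = lcm(76, 44).
gcd(836, 20) = 4 and 4 | (15 − 31), so the pair is consistent; merging gives k ≡ 3375 (mod 4180), where 4180 = lcm(836, 20).
The solution is unique modulo lcm(76, 44, 20) = 4180.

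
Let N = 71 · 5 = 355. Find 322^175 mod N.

143

Mod 71: 322 ≡ 38; by Fermat, exponent reduces to 175 mod 70 = 35; 38^35 ≡ 1 (mod 71).
Mod 5: 322 ≡ 2; by Fermat, exponent reduces to 175 mod 4 = 3; 2^3 ≡ 3 (mod 5).
Combine by CRT: x ≡ 1 (mod 71), x ≡ 3 (mod 5) ⇒ x ≡ 143 (mod 355).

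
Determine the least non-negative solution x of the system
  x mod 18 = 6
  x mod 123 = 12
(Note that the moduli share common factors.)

258

Combine the congruences pairwise.
gcd(18, 123) = 3 and 3 | (12 − 6), so the pair is consistent; merging gives x ≡ 258 (mod 738), where 738 = lcm(18, 123).
The solution is unique modulo lcm(18, 123) = 738.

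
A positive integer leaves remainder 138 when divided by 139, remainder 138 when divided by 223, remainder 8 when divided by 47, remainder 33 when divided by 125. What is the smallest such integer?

152195408

The moduli are pairwise coprime; M = 139·223·47·125 = 182107375.
M/139 = 1310125; 1310125 ≡ 50 (mod 139); 50·114 ≡ 1, so inverse 114.
M/223 = 816625; 816625 ≡ 222 (mod 223); 222·222 ≡ 1, so inverse 222.
M/47 = 3874625; 3874625 ≡ 39 (mod 47); 39·41 ≡ 1, so inverse 41.
M/125 = 1456859; 1456859 ≡ 109 (mod 125); 109·39 ≡ 1, so inverse 39.
n ≡ 138·1310125·114 + 138·816625·222 + 8·3874625·41 + 33·1456859·39 = 48774864533.
48774864533 mod 182107375 = 152195408.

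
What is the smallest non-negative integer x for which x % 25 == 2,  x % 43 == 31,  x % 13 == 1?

11727

From x ≡ 2 (mod 25) write x = 2 + 25t. Substituting into x ≡ 31 (mod 43) gives 25t ≡ 29 (mod 43), and since 25⁻¹ ≡ 31 (mod 43), t ≡ 39. Hence x ≡ 2 + 25·39 = 977 (mod 1075).
From x ≡ 977 (mod 1075) write x = 977 + 1075t. Substituting into x ≡ 1 (mod 13) gives 1075t ≡ 12 (mod 13), and since 9⁻¹ ≡ 3 (mod 13), t ≡ 10. Hence x ≡ 977 + 1075·10 = 11727 (mod 13975).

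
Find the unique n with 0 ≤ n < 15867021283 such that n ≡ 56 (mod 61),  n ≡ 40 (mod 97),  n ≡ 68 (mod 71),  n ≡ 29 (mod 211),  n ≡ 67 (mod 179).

Combine the congruences pairwise.
From n ≡ 56 (mod 61) write n = 56 + 61t. Substituting into n ≡ 40 (mod 97) gives 61t ≡ 81 (mod 97), and since 61⁻¹ ≡ 35 (mod 97), t ≡ 22. Hence n ≡ 56 + 61·22 = 1398 (mod 5917).
From n ≡ 1398 (mod 5917) write n = 1398 + 5917t. Substituting into n ≡ 68 (mod 71) gives 5917t ≡ 19 (mod 71), and since 24⁻¹ ≡ 3 (mod 71), t ≡ 57. Hence n ≡ 1398 + 5917·57 = 338667 (mod 420107).
From n ≡ 338667 (mod 420107) write n = 338667 + 420107t. Substituting into n ≡ 29 (mod 211) gives 420107t ≡ 17 (mod 211), and since 6⁻¹ ≡ 176 (mod 211), t ≡ 38. Hence n ≡ 338667 + 420107·38 = 16302733 (mod 88642577).
From n ≡ 16302733 (mod 88642577) write n = 16302733 + 88642577t. Substituting into n ≡ 67 (mod 179) gives 88642577t ≡ 117 (mod 179), and since 166⁻¹ ≡ 55 (mod 179), t ≡ 170. Hence n ≡ 16302733 + 88642577·170 = 15085540823 (mod 15867021283).

15085540823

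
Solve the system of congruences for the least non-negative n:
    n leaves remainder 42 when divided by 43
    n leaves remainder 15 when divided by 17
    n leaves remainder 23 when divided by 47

From n ≡ 42 (mod 43) write n = 42 + 43t. Substituting into n ≡ 15 (mod 17) gives 43t ≡ 7 (mod 17), and since 9⁻¹ ≡ 2 (mod 17), t ≡ 14. Hence n ≡ 42 + 43·14 = 644 (mod 731).
From n ≡ 644 (mod 731) write n = 644 + 731t. Substituting into n ≡ 23 (mod 47) gives 731t ≡ 37 (mod 47), and since 26⁻¹ ≡ 38 (mod 47), t ≡ 43. Hence n ≡ 644 + 731·43 = 32077 (mod 34357).

32077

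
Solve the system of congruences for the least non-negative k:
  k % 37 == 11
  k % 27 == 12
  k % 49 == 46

19695

The moduli are pairwise coprime; N = 37·27·49 = 48951.
N/37 = 1323; 1323 ≡ 28 (mod 37); 28·4 ≡ 1, so inverse 4.
N/27 = 1813; 1813 ≡ 4 (mod 27); 4·7 ≡ 1, so inverse 7.
N/49 = 999; 999 ≡ 19 (mod 49); 19·31 ≡ 1, so inverse 31.
k ≡ 11·1323·4 + 12·1813·7 + 46·999·31 = 1635078.
1635078 mod 48951 = 19695.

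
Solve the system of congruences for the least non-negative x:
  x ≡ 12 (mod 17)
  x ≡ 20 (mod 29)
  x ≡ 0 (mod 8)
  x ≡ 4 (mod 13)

15448

From x ≡ 12 (mod 17) write x = 12 + 17t. Substituting into x ≡ 20 (mod 29) gives 17t ≡ 8 (mod 29), and since 17⁻¹ ≡ 12 (mod 29), t ≡ 9. Hence x ≡ 12 + 17·9 = 165 (mod 493).
From x ≡ 165 (mod 493) write x = 165 + 493t. Substituting into x ≡ 0 (mod 8) gives 493t ≡ 3 (mod 8), and since 5⁻¹ ≡ 5 (mod 8), t ≡ 7. Hence x ≡ 165 + 493·7 = 3616 (mod 3944).
From x ≡ 3616 (mod 3944) write x = 3616 + 3944t. Substituting into x ≡ 4 (mod 13) gives 3944t ≡ 2 (mod 13), and since 5⁻¹ ≡ 8 (mod 13), t ≡ 3. Hence x ≡ 3616 + 3944·3 = 15448 (mod 51272).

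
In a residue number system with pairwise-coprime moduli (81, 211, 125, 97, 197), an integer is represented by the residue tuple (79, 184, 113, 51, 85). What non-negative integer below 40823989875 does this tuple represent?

39890022613

The moduli are pairwise coprime; N = 81·211·125·97·197 = 40823989875.
N/81 = 503999875; 503999875 ≡ 55 (mod 81); 55·28 ≡ 1, so inverse 28.
N/211 = 193478625; 193478625 ≡ 65 (mod 211); 65·13 ≡ 1, so inverse 13.
N/125 = 326591919; 326591919 ≡ 44 (mod 125); 44·54 ≡ 1, so inverse 54.
N/97 = 420865875; 420865875 ≡ 44 (mod 97); 44·86 ≡ 1, so inverse 86.
N/197 = 207228375; 207228375 ≡ 135 (mod 197); 135·54 ≡ 1, so inverse 54.
x ≡ 79·503999875·28 + 184·193478625·13 + 113·326591919·54 + 51·420865875·86 + 85·207228375·54 = 6367608453238.
6367608453238 mod 40823989875 = 39890022613.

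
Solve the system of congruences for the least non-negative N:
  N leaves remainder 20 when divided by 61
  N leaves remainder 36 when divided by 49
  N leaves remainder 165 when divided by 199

196379

Combine the congruences pairwise.
From N ≡ 20 (mod 61) write N = 20 + 61t. Substituting into N ≡ 36 (mod 49) gives 61t ≡ 16 (mod 49), and since 12⁻¹ ≡ 45 (mod 49), t ≡ 34. Hence N ≡ 20 + 61·34 = 2094 (mod 2989).
From N ≡ 2094 (mod 2989) write N = 2094 + 2989t. Substituting into N ≡ 165 (mod 199) gives 2989t ≡ 61 (mod 199), and since 4⁻¹ ≡ 50 (mod 199), t ≡ 65. Hence N ≡ 2094 + 2989·65 = 196379 (mod 594811).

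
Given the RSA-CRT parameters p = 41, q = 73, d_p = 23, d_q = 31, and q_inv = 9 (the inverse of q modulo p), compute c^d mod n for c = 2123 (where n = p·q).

1485

m₁ = c^(d_p) mod p: c ≡ 32 (mod 41), and 32^23 mod 41 = 9.
m₂ = c^(d_q) mod q: c ≡ 6 (mod 73), and 6^31 mod 73 = 25.
h = q_inv·(m₁ − m₂) mod p = 9·(9 − 25) mod 41 = 20.
m = m₂ + h·q = 25 + 20·73 = 1485.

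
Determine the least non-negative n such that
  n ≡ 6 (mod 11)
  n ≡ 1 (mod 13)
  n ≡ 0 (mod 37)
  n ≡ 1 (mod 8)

The moduli are pairwise coprime; M = 11·13·37·8 = 42328.
M/11 = 3848; 3848 ≡ 9 (mod 11); 9·5 ≡ 1, so inverse 5.
M/13 = 3256; 3256 ≡ 6 (mod 13); 6·11 ≡ 1, so inverse 11.
M/37 = 1144; 1144 ≡ 34 (mod 37); 34·12 ≡ 1, so inverse 12.
M/8 = 5291; 5291 ≡ 3 (mod 8); 3·3 ≡ 1, so inverse 3.
n ≡ 6·3848·5 + 1·3256·11 + 0·1144·12 + 1·5291·3 = 167129.
167129 mod 42328 = 40145.

40145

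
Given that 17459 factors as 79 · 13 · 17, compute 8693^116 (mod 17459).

14641

Mod 79: 8693 ≡ 3; by Fermat, exponent reduces to 116 mod 78 = 38; 3^38 ≡ 26 (mod 79).
Mod 13: 8693 ≡ 9; by Fermat, exponent reduces to 116 mod 12 = 8; 9^8 ≡ 3 (mod 13).
Mod 17: 8693 ≡ 6; by Fermat, exponent reduces to 116 mod 16 = 4; 6^4 ≡ 4 (mod 17).
Combine by CRT: x ≡ 26 (mod 79), x ≡ 3 (mod 13), x ≡ 4 (mod 17) ⇒ x ≡ 14641 (mod 17459).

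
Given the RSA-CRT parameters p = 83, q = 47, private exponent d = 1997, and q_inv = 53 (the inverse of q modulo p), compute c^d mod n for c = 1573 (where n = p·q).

d_p = d mod (p−1) = 1997 mod 82 = 29; d_q = d mod (q−1) = 19.
m₁ = c^(d_p) mod p: c ≡ 79 (mod 83), and 79^29 mod 83 = 15.
m₂ = c^(d_q) mod q: c ≡ 22 (mod 47), and 22^19 mod 47 = 41.
h = q_inv·(m₁ − m₂) mod p = 53·(15 − 41) mod 83 = 33.
m = m₂ + h·q = 41 + 33·47 = 1592.

1592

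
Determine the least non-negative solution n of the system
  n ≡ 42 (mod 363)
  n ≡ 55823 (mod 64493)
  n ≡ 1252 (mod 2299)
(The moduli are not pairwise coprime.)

gcd(363, 64493) = 121 and 121 | (55823 − 42), so the pair is consistent; merging gives n ≡ 184809 (mod 193479), where 193479 = lcm(363, 64493).
gcd(193479, 2299) = 121 and 121 | (1252 − 184809), so the pair is consistent; merging gives n ≡ 378288 (mod 3676101), where 3676101 = lcm(193479, 2299).
The solution is unique modulo lcm(363, 64493, 2299) = 3676101.

378288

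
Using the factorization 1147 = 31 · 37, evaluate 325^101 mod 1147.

976

Mod 31: 325 ≡ 15; by Fermat, exponent reduces to 101 mod 30 = 11; 15^11 ≡ 15 (mod 31).
Mod 37: 325 ≡ 29; by Fermat, exponent reduces to 101 mod 36 = 29; 29^29 ≡ 14 (mod 37).
Combine by CRT: x ≡ 15 (mod 31), x ≡ 14 (mod 37) ⇒ x ≡ 976 (mod 1147).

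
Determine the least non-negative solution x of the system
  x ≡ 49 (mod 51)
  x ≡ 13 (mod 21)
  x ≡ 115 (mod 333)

13768

gcd(51, 21) = 3 and 3 | (13 − 49), so the pair is consistent; merging gives x ≡ 202 (mod 357), where 357 = lcm(51, 21).
gcd(357, 333) = 3 and 3 | (115 − 202), so the pair is consistent; merging gives x ≡ 13768 (mod 39627), where 39627 = lcm(357, 333).
The solution is unique modulo lcm(51, 21, 333) = 39627.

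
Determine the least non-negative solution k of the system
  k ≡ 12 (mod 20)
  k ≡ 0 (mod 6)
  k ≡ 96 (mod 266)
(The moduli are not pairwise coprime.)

Combine the congruences pairwise.
gcd(20, 6) = 2 and 2 | (0 − 12), so the pair is consistent; merging gives k ≡ 12 (mod 60), where 60 = lcm(20, 6).
gcd(60, 266) = 2 and 2 | (96 − 12), so the pair is consistent; merging gives k ≡ 1692 (mod 7980), where 7980 = lcm(60, 266).
The solution is unique modulo lcm(20, 6, 266) = 7980.

1692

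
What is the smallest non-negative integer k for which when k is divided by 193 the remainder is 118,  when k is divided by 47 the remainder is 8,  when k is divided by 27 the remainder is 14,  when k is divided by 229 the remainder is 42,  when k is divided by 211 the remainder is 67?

8298173885

The moduli are pairwise coprime; N = 193·47·27·229·211 = 11834144523.
N/193 = 61316811; 61316811 ≡ 132 (mod 193); 132·174 ≡ 1, so inverse 174.
N/47 = 251790309; 251790309 ≡ 29 (mod 47); 29·13 ≡ 1, so inverse 13.
N/27 = 438301649; 438301649 ≡ 11 (mod 27); 11·5 ≡ 1, so inverse 5.
N/229 = 51677487; 51677487 ≡ 202 (mod 229); 202·212 ≡ 1, so inverse 212.
N/211 = 56085993; 56085993 ≡ 83 (mod 211); 83·150 ≡ 1, so inverse 150.
k ≡ 118·61316811·174 + 8·251790309·13 + 14·438301649·5 + 42·51677487·212 + 67·56085993·150 = 2339624644916.
2339624644916 mod 11834144523 = 8298173885.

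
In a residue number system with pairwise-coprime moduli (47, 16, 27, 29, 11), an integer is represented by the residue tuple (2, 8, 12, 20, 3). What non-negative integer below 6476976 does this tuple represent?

3376200

From x ≡ 2 (mod 47) write x = 2 + 47t. Substituting into x ≡ 8 (mod 16) gives 47t ≡ 6 (mod 16), and since 15⁻¹ ≡ 15 (mod 16), t ≡ 10. Hence x ≡ 2 + 47·10 = 472 (mod 752).
From x ≡ 472 (mod 752) write x = 472 + 752t. Substituting into x ≡ 12 (mod 27) gives 752t ≡ 26 (mod 27), and since 23⁻¹ ≡ 20 (mod 27), t ≡ 7. Hence x ≡ 472 + 752·7 = 5736 (mod 20304).
From x ≡ 5736 (mod 20304) write x = 5736 + 20304t. Substituting into x ≡ 20 (mod 29) gives 20304t ≡ 26 (mod 29), and since 4⁻¹ ≡ 22 (mod 29), t ≡ 21. Hence x ≡ 5736 + 20304·21 = 432120 (mod 588816).
From x ≡ 432120 (mod 588816) write x = 432120 + 588816t. Substituting into x ≡ 3 (mod 11) gives 588816t ≡ 7 (mod 11), and since 8⁻¹ ≡ 7 (mod 11), t ≡ 5. Hence x ≡ 432120 + 588816·5 = 3376200 (mod 6476976).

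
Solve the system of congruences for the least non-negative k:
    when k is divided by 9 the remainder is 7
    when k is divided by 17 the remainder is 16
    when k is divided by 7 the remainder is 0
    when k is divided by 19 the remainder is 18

From k ≡ 7 (mod 9) write k = 7 + 9t. Substituting into k ≡ 16 (mod 17) gives 9t ≡ 9 (mod 17), and since 9⁻¹ ≡ 2 (mod 17), t ≡ 1. Hence k ≡ 7 + 9·1 = 16 (mod 153).
From k ≡ 16 (mod 153) write k = 16 + 153t. Substituting into k ≡ 0 (mod 7) gives 153t ≡ 5 (mod 7), and since 6⁻¹ ≡ 6 (mod 7), t ≡ 2. Hence k ≡ 16 + 153·2 = 322 (mod 1071).
From k ≡ 322 (mod 1071) write k = 322 + 1071t. Substituting into k ≡ 18 (mod 19) gives 1071t ≡ 0 (mod 19), and since 7⁻¹ ≡ 11 (mod 19), t ≡ 0. Hence k ≡ 322 + 1071·0 = 322 (mod 20349).

322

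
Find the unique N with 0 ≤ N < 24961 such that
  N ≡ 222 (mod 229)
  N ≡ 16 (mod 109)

Combine the congruences pairwise.
From N ≡ 222 (mod 229) write N = 222 + 229t. Substituting into N ≡ 16 (mod 109) gives 229t ≡ 12 (mod 109), and since 11⁻¹ ≡ 10 (mod 109), t ≡ 11. Hence N ≡ 222 + 229·11 = 2741 (mod 24961).

2741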